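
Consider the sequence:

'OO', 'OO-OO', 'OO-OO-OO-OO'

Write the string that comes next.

OO-OO-OO-OO-OO-OO-OO-OO

Every step duplicates the string with '-' between the halves.
One more doubling of OO-OO-OO-OO gives the answer.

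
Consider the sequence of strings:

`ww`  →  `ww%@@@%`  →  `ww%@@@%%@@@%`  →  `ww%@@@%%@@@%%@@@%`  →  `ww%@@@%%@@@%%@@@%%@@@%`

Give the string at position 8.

The strings grow by a fixed suffix %@@@% each time.
From ww%@@@%%@@@%%@@@%%@@@%, 3 further steps: ww%@@@%%@@@%%@@@%%@@@% → ww%@@@%%@@@%%@@@%%@@@%%@@@% → ww%@@@%%@@@%%@@@%%@@@%%@@@%%@@@% → (answer).

ww%@@@%%@@@%%@@@%%@@@%%@@@%%@@@%%@@@%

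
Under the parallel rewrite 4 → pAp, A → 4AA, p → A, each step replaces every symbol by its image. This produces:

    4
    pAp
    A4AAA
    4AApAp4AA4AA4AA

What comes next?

φ(4AApAp4AA4AA4AA) expands symbol-by-symbol to pAp 4AA 4AA A 4AA A pAp 4AA 4AA pAp 4AA 4AA pAp 4AA 4AA; joining the 15 pieces gives the next term.

pAp4AA4AAA4AAApAp4AA4AApAp4AA4AApAp4AA4AA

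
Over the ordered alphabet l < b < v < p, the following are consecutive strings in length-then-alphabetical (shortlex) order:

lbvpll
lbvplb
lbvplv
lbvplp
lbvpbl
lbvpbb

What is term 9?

Stepping forward 3 times from lbvpbb: lbvpbb → lbvpbv → lbvpbp, then the target.

lbvpvl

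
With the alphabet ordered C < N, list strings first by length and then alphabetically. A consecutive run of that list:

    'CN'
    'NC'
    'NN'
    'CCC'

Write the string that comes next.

The successor of CCC increments the rightmost position that isn't already N and resets every position after it to C.

CCN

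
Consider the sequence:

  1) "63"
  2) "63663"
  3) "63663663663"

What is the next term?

Every step duplicates the string with '6' between the halves.
So the next term is two copies of 63663663663 with '6' between the halves.

63663663663663663663663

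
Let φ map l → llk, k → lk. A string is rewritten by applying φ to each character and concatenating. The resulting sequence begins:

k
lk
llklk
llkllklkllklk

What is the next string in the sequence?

Replace each of the 13 characters of llkllklkllklk in place — llk llk lk llk llk lk llk lk llk llk lk llk lk — and concatenate.

llkllklkllkllklkllklkllkllklkllklk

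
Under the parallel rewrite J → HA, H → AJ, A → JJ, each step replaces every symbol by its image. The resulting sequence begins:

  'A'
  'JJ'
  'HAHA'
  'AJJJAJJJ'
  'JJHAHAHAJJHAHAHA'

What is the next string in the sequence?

Rewriting the 16 symbols of JJHAHAHAJJHAHAHA one by one yields HA HA AJ JJ AJ JJ AJ JJ HA HA AJ JJ AJ JJ AJ JJ; concatenated:

HAHAAJJJAJJJAJJJHAHAAJJJAJJJAJJJ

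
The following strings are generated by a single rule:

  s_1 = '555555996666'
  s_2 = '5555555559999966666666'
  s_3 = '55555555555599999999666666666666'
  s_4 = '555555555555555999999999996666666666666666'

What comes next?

Term n consists of 3n+3 5's, followed by 3n-1 9's, followed by 4n 6's (n = 1, 2, …).
Setting n = 5 gives 18, 14, 20 characters in each block.

5555555555555555559999999999999966666666666666666666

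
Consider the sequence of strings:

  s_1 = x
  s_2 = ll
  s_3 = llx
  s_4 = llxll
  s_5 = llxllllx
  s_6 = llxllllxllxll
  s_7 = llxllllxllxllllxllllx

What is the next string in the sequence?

llxllllxllxllllxllllxllxllllxllxll

Each term (from the third on) is the previous term followed by the one before it: term 3 = ll·x = llx.
So term 8 is llxllllxllxllllxllllx·llxllllxllxll.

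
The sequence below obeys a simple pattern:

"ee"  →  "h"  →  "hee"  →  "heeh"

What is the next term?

Each term (from the third on) is the previous term followed by the one before it: term 3 = h·ee = hee.
The next term joins heeh and hee.

heehhee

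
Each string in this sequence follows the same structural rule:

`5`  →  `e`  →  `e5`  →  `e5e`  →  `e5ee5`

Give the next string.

This is a Fibonacci-style word recurrence s(k) = s(k−1)·s(k−2): e.g. e·5 = e5.
So term 6 is e5ee5·e5e.

e5ee5e5e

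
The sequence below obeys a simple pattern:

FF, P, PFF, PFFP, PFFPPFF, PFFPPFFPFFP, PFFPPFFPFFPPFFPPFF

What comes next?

PFFPPFFPFFPPFFPPFFPFFPPFFPFFP

From term 3 onward, concatenate the last term with the second-to-last: P·FF = PFF, PFF·P = PFFP, …
Continuing: PFFPPFFPFFPPFFPPFF · PFFPPFFPFFP gives term 8.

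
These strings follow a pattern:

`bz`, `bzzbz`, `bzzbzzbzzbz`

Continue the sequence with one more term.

Each string is two copies of the previous one joined by 'z'.
One more doubling of bzzbzzbzzbz gives the answer.

bzzbzzbzzbzzbzzbzzbzzbz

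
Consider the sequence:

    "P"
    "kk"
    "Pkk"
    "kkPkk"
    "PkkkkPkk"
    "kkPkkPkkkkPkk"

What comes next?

PkkkkPkkkkPkkPkkkkPkk

Each term (from the third on) is the two preceding terms concatenated in order: term 3 = P·kk = Pkk.
The next term joins PkkkkPkk and kkPkkPkkkkPkk.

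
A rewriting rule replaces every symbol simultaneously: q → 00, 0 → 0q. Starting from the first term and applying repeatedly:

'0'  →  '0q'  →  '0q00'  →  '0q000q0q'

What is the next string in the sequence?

0q000q0q0q000q00

Rewriting each symbol of 0q000q0q: 0→0q, q→00, 0→0q, 0→0q, 0→0q, q→00, 0→0q, q→00, which concatenates to 0q 00 0q 0q 0q 00 0q 00.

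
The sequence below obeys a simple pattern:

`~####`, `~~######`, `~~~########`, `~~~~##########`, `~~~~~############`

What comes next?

~~~~~~##############

Term n consists of n ~'s, followed by 2n+2 #'s (n = 1, 2, …).
For the next term, n = 6, so the run lengths are 6, 14.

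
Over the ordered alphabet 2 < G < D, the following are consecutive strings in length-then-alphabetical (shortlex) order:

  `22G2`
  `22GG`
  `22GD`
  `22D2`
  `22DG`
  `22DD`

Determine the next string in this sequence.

Find the rightmost character of 22DD below D, bump it to the next letter, and reset everything to its right to 2.

2G22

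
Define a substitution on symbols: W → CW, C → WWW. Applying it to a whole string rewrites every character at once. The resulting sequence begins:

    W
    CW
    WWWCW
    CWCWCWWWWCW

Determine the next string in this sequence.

Rewriting each symbol of CWCWCWWWWCW: C→WWW, W→CW, C→WWW, W→CW, C→WWW, W→CW, W→CW, W→CW, W→CW, C→WWW, W→CW, which concatenates to WWW CW WWW CW WWW CW CW CW CW WWW CW.

WWWCWWWWCWWWWCWCWCWCWWWWCW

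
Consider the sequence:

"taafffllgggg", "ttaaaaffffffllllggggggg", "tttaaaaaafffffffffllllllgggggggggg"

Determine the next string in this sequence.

Term n consists of n t's, followed by 2n a's, followed by 3n f's, followed by 2n l's, followed by 3n+1 g's (n = 1, 2, …).
At n = 4 the blocks have lengths 4, 8, 12, 8, 13.

ttttaaaaaaaaffffffffffffllllllllggggggggggggg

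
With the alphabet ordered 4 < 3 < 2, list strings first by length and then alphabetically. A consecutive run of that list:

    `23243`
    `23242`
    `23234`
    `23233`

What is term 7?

23223

Continuing the enumeration 3 steps past 23233: 23233 → 23232 → 23224 → (answer).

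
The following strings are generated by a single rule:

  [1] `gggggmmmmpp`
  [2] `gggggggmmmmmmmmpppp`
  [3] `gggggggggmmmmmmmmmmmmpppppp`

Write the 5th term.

gggggggggggggmmmmmmmmmmmmmmmmmmmmpppppppppp

The n-th term is 2n+3 g's then 4n m's then 2n p's (n = 1, 2, …).
Setting n = 5 gives 13, 20, 10 characters in each block.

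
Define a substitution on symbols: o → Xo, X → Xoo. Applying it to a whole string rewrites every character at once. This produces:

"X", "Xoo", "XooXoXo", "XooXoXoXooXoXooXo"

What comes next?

XooXoXoXooXoXooXoXooXoXoXooXoXooXoXoXooXo

φ(XooXoXoXooXoXooXo) expands symbol-by-symbol to Xoo Xo Xo Xoo Xo Xoo Xo Xoo Xo Xo Xoo Xo Xoo Xo Xo Xoo Xo; joining the 17 pieces gives the next term.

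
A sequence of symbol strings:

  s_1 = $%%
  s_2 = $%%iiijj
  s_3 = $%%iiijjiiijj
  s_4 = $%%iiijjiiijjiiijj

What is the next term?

Every step adds iiijj to the end: s(k+1) = s(k)·iiijj.
One more step from $%%iiijjiiijjiiijj gives the answer.

$%%iiijjiiijjiiijjiiijj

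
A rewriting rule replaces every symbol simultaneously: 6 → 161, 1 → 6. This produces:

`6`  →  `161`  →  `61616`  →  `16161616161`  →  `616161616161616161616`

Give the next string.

Replace each of the 21 characters of 616161616161616161616 in place — 161 6 161 6 161 6 161 6 161 6 161 6 161 6 161 6 161 6 161 6 161 — and concatenate.

1616161616161616161616161616161616161616161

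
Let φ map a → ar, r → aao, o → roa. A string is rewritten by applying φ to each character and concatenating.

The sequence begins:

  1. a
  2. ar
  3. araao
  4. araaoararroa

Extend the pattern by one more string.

araaoararroaaraaoaraaoaaoroaar

Apply φ to araaoararroa symbol by symbol: a→ar, r→aao, a→ar, a→ar, o→roa, a→ar, r→aao, a→ar, r→aao, r→aao, o→roa, a→ar; joined: ar aao ar ar roa ar aao ar aao aao roa ar.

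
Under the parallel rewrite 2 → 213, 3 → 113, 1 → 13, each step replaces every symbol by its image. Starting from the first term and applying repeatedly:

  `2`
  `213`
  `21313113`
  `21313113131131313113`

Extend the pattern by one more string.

Applying the rule to each of the 20 symbols of 21313113131131313113 gives the pieces 213 13 113 13 113 13 13 113 13 113 13 13 113 13 113 13 113 13 13 113, which concatenate to the answer.

2131311313113131311313113131311313113131131313113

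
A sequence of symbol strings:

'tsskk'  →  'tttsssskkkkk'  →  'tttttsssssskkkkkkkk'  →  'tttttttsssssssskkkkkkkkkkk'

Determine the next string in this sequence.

Reading off run lengths: t runs 1, 3, 5, 7; s runs 2, 4, 6, 8; k runs 2, 5, 8, 11 — each is linear in n (n = 1, 2, …).
Setting n = 5 gives 9, 10, 14 characters in each block.

tttttttttsssssssssskkkkkkkkkkkkkk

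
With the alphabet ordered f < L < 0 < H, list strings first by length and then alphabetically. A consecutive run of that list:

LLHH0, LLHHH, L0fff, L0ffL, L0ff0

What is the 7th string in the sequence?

L0fLf

Continuing the enumeration 2 steps past L0ff0: L0ff0 → L0ffH → (answer).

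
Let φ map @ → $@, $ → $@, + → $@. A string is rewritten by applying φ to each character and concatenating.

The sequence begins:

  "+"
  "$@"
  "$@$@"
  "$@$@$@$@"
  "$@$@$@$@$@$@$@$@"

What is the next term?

Rewriting the 16 symbols of $@$@$@$@$@$@$@$@ one by one yields $@ $@ $@ $@ $@ $@ $@ $@ $@ $@ $@ $@ $@ $@ $@ $@; concatenated:

$@$@$@$@$@$@$@$@$@$@$@$@$@$@$@$@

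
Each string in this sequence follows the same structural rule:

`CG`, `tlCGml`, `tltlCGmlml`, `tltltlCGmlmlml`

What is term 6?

Each term wraps the previous one in tl on the left and ml on the right.
From tltltlCGmlmlml, 2 further steps: tltltlCGmlmlml → tltltltlCGmlmlmlml → (answer).

tltltltltlCGmlmlmlmlml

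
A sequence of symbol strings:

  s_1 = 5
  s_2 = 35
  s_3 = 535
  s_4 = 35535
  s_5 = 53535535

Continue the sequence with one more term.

3553553535535

Each term (from the third on) is the two preceding terms concatenated in order: term 3 = 5·35 = 535.
The next term joins 35535 and 53535535.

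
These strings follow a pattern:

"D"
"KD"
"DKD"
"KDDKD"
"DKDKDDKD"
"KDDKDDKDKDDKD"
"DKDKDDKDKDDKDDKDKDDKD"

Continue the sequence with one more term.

Each term (from the third on) is the two preceding terms concatenated in order: term 3 = D·KD = DKD.
So term 8 is KDDKDDKDKDDKD·DKDKDDKDKDDKDDKDKDDKD.

KDDKDDKDKDDKDDKDKDDKDKDDKDDKDKDDKD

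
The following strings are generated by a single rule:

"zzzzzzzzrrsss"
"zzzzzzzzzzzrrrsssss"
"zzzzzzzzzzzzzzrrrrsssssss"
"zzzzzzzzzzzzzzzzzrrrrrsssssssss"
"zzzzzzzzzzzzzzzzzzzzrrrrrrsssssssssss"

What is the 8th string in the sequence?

zzzzzzzzzzzzzzzzzzzzzzzzzzzzzrrrrrrrrrsssssssssssssssss

Each string has the form z^{3n+2} r^{n} s^{2n-1}, where the shown terms are n = 2, 3, 4, 5, 6.
For term 8, n = 9, so the run lengths are 29, 9, 17.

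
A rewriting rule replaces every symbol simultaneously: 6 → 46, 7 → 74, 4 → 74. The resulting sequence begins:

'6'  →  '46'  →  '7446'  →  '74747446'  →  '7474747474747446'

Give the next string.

Replace each of the 16 characters of 7474747474747446 in place — 74 74 74 74 74 74 74 74 74 74 74 74 74 74 74 46 — and concatenate.

74747474747474747474747474747446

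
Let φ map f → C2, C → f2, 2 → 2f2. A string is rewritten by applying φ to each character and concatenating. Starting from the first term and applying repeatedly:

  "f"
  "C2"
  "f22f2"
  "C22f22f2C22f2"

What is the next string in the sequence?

Replace each of the 13 characters of C22f22f2C22f2 in place — f2 2f2 2f2 C2 2f2 2f2 C2 2f2 f2 2f2 2f2 C2 2f2 — and concatenate.

f22f22f2C22f22f2C22f2f22f22f2C22f2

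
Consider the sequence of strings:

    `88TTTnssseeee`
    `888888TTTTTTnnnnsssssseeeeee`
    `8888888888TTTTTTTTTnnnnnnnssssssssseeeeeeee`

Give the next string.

Term n consists of 4n-2 8's, followed by 3n T's, followed by 3n-2 n's, followed by 3n s's, followed by 2n+2 e's (n = 1, 2, …).
For the next term, n = 4, so the run lengths are 14, 12, 10, 12, 10.

88888888888888TTTTTTTTTTTTnnnnnnnnnnsssssssssssseeeeeeeeee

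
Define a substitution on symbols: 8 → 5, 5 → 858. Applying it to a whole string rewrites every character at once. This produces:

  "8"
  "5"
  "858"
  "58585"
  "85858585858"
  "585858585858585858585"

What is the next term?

8585858585858585858585858585858585858585858

Applying the rule to each of the 21 symbols of 585858585858585858585 gives the pieces 858 5 858 5 858 5 858 5 858 5 858 5 858 5 858 5 858 5 858 5 858, which concatenate to the answer.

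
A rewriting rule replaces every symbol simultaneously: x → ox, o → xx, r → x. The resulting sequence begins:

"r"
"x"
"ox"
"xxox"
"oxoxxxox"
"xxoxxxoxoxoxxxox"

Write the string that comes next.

oxoxxxoxoxoxxxoxxxoxxxoxoxoxxxox

φ(xxoxxxoxoxoxxxox) expands symbol-by-symbol to ox ox xx ox ox ox xx ox xx ox xx ox ox ox xx ox; joining the 16 pieces gives the next term.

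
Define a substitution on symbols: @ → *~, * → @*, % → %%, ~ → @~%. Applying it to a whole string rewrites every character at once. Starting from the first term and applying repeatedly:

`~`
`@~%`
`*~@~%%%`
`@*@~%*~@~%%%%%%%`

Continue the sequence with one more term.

Rewriting the 16 symbols of @*@~%*~@~%%%%%%% one by one yields *~ @* *~ @~% %% @* @~% *~ @~% %% %% %% %% %% %% %%; concatenated:

*~@**~@~%%%@*@~%*~@~%%%%%%%%%%%%%%%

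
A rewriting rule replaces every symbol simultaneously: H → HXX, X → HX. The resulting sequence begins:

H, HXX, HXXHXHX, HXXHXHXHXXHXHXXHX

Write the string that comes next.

Applying the rule to each of the 17 symbols of HXXHXHXHXXHXHXXHX gives the pieces HXX HX HX HXX HX HXX HX HXX HX HX HXX HX HXX HX HX HXX HX, which concatenate to the answer.

HXXHXHXHXXHXHXXHXHXXHXHXHXXHXHXXHXHXHXXHX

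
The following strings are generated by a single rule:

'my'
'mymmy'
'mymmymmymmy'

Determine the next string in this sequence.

mymmymmymmymmymmymmymmy

Every step duplicates the string with 'm' between the halves.
One more doubling of mymmymmymmy gives the answer.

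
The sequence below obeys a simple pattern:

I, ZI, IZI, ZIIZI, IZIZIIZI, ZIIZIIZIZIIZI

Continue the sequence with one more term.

IZIZIIZIZIIZIIZIZIIZI

This is a Fibonacci-style word recurrence s(k) = s(k−2)·s(k−1): e.g. I·ZI = IZI.
So term 7 is IZIZIIZI·ZIIZIIZIZIIZI.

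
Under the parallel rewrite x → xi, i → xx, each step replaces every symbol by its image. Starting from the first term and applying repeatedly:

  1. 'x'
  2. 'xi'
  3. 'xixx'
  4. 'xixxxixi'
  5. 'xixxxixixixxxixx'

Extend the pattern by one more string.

Applying the rule to each of the 16 symbols of xixxxixixixxxixx gives the pieces xi xx xi xi xi xx xi xx xi xx xi xi xi xx xi xi, which concatenate to the answer.

xixxxixixixxxixxxixxxixixixxxixi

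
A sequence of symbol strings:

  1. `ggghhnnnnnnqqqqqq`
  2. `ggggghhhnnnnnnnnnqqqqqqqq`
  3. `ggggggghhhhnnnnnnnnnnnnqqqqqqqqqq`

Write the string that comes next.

Each string has the form g^{2n-1} h^{n} n^{3n} q^{2n+2}, where the shown terms are n = 2, 3, 4.
At n = 5 the blocks have lengths 9, 5, 15, 12.

ggggggggghhhhhnnnnnnnnnnnnnnnqqqqqqqqqqqq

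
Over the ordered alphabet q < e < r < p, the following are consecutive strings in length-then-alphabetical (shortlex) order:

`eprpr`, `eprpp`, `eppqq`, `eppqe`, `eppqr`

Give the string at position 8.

eppee

Continuing the enumeration 3 steps past eppqr: eppqr → eppqp → eppeq → (answer).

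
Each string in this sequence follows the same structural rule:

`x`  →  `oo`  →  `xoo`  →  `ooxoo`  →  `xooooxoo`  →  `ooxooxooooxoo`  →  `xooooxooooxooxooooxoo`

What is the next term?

This is a Fibonacci-style word recurrence s(k) = s(k−2)·s(k−1): e.g. x·oo = xoo.
Continuing: ooxooxooooxoo · xooooxooooxooxooooxoo gives term 8.

ooxooxooooxooxooooxooooxooxooooxoo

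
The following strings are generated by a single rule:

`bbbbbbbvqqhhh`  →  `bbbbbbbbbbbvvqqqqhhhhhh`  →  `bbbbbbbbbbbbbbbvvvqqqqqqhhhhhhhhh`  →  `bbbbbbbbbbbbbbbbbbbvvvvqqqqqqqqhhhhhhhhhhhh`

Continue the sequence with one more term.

bbbbbbbbbbbbbbbbbbbbbbbvvvvvqqqqqqqqqqhhhhhhhhhhhhhhh

Each string has the form b^{4n+3} v^{n} q^{2n} h^{3n} (n = 1, 2, …).
Setting n = 5 gives 23, 5, 10, 15 characters in each block.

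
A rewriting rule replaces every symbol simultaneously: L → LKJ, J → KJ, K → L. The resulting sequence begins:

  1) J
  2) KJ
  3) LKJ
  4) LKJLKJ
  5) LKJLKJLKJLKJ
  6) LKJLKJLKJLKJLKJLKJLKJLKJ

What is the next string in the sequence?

φ(LKJLKJLKJLKJLKJLKJLKJLKJ) expands symbol-by-symbol to LKJ L KJ LKJ L KJ LKJ L KJ LKJ L KJ LKJ L KJ LKJ L KJ LKJ L KJ LKJ L KJ; joining the 24 pieces gives the next term.

LKJLKJLKJLKJLKJLKJLKJLKJLKJLKJLKJLKJLKJLKJLKJLKJ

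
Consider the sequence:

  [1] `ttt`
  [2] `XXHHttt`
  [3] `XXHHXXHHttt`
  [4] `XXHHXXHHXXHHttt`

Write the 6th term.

The strings grow by a fixed prefix XXHH each time.
From XXHHXXHHXXHHttt, 2 further steps: XXHHXXHHXXHHttt → XXHHXXHHXXHHXXHHttt → (answer).

XXHHXXHHXXHHXXHHXXHHttt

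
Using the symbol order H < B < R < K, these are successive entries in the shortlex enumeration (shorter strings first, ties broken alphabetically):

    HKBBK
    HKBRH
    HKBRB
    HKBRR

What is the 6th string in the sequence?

Advancing 2 positions from HKBRR through HKBRR → HKBRK reaches term 6.

HKBKH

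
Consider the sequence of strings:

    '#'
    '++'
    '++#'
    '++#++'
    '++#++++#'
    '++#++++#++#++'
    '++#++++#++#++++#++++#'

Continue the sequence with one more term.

++#++++#++#++++#++++#++#++++#++#++

From term 3 onward, concatenate the last term with the second-to-last: ++·# = ++#, ++#·++ = ++#++, …
The next term joins ++#++++#++#++++#++++# and ++#++++#++#++.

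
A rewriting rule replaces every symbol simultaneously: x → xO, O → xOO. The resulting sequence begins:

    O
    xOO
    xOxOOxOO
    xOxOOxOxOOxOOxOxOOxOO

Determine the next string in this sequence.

Rewriting the 21 symbols of xOxOOxOxOOxOOxOxOOxOO one by one yields xO xOO xO xOO xOO xO xOO xO xOO xOO xO xOO xOO xO xOO xO xOO xOO xO xOO xOO; concatenated:

xOxOOxOxOOxOOxOxOOxOxOOxOOxOxOOxOOxOxOOxOxOOxOOxOxOOxOO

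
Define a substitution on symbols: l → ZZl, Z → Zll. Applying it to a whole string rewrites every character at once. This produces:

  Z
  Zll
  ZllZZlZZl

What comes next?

Apply φ to ZllZZlZZl symbol by symbol: Z→Zll, l→ZZl, l→ZZl, Z→Zll, Z→Zll, l→ZZl, Z→Zll, Z→Zll, l→ZZl; joined: Zll ZZl ZZl Zll Zll ZZl Zll Zll ZZl.

ZllZZlZZlZllZllZZlZllZllZZl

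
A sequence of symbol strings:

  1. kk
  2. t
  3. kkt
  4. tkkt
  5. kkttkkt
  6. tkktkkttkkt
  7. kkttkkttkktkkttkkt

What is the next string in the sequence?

tkktkkttkktkkttkkttkktkkttkkt

From term 3 onward, concatenate the second-to-last term with the last: kk·t = kkt, t·kkt = tkkt, …
Continuing: tkktkkttkkt · kkttkkttkktkkttkkt gives term 8.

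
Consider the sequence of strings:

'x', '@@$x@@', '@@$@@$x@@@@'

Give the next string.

@@$@@$@@$x@@@@@@

Every step adds @@$ to the front and @@ to the end of the previous string.
One more step from @@$@@$x@@@@ gives the answer.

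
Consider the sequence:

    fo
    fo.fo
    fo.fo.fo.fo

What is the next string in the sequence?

Every step duplicates the string with '.' between the halves.
So the next term is two copies of fo.fo.fo.fo with '.' between the halves.

fo.fo.fo.fo.fo.fo.fo.fo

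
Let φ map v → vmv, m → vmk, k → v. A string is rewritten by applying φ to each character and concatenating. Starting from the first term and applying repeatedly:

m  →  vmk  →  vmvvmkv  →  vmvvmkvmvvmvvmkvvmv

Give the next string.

Applying the rule to each of the 19 symbols of vmvvmkvmvvmvvmkvvmv gives the pieces vmv vmk vmv vmv vmk v vmv vmk vmv vmv vmk vmv vmv vmk v vmv vmv vmk vmv, which concatenate to the answer.

vmvvmkvmvvmvvmkvvmvvmkvmvvmvvmkvmvvmvvmkvvmvvmvvmkvmv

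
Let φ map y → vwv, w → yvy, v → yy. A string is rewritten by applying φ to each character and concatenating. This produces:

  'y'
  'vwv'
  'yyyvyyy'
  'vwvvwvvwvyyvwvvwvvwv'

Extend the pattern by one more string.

Replace each of the 20 characters of vwvvwvvwvyyvwvvwvvwv in place — yy yvy yy yy yvy yy yy yvy yy vwv vwv yy yvy yy yy yvy yy yy yvy yy — and concatenate.

yyyvyyyyyyvyyyyyyvyyyvwvvwvyyyvyyyyyyvyyyyyyvyyy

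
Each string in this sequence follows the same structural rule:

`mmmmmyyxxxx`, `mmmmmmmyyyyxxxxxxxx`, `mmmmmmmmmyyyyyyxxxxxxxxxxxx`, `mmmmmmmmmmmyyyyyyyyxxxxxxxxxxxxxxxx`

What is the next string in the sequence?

The n-th term is 2n+3 m's then 2n y's then 4n x's (n = 1, 2, …).
At n = 5 the blocks have lengths 13, 10, 20.

mmmmmmmmmmmmmyyyyyyyyyyxxxxxxxxxxxxxxxxxxxx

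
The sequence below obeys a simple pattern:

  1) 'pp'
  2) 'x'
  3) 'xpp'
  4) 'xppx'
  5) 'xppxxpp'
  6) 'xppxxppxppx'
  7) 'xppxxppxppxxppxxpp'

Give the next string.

xppxxppxppxxppxxppxppxxppxppx

This is a Fibonacci-style word recurrence s(k) = s(k−1)·s(k−2): e.g. x·pp = xpp.
Continuing: xppxxppxppxxppxxpp · xppxxppxppx gives term 8.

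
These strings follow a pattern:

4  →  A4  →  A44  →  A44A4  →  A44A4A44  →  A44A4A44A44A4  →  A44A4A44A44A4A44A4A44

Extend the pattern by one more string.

A44A4A44A44A4A44A4A44A44A4A44A44A4

This is a Fibonacci-style word recurrence s(k) = s(k−1)·s(k−2): e.g. A4·4 = A44.
So term 8 is A44A4A44A44A4A44A4A44·A44A4A44A44A4.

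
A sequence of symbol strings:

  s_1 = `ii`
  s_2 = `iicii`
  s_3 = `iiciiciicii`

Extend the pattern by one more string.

iiciiciiciiciiciiciicii

s(k+1) = s(k)·c·s(k) — each term doubles the last with 'c' between the halves.
So the next term is two copies of iiciiciicii with 'c' between the halves.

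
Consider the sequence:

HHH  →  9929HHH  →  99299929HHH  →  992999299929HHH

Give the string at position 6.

Every step adds 9929 at the front: s(k+1) = 9929·s(k).
From 992999299929HHH, 2 further steps: 992999299929HHH → 9929992999299929HHH → (answer).

99299929992999299929HHH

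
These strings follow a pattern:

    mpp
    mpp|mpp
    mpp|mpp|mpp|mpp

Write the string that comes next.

Every step duplicates the string with '|' between the halves.
Doubling mpp|mpp|mpp|mpp with '|' between the halves:

mpp|mpp|mpp|mpp|mpp|mpp|mpp|mpp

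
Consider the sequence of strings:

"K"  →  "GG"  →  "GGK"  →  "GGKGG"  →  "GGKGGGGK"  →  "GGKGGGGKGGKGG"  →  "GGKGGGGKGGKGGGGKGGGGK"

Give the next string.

GGKGGGGKGGKGGGGKGGGGKGGKGGGGKGGKGG

This is a Fibonacci-style word recurrence s(k) = s(k−1)·s(k−2): e.g. GG·K = GGK.
The next term joins GGKGGGGKGGKGGGGKGGGGK and GGKGGGGKGGKGG.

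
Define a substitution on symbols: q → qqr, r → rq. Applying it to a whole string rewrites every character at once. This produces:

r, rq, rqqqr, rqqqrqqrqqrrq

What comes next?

Applying the rule to each of the 13 symbols of rqqqrqqrqqrrq gives the pieces rq qqr qqr qqr rq qqr qqr rq qqr qqr rq rq qqr, which concatenate to the answer.

rqqqrqqrqqrrqqqrqqrrqqqrqqrrqrqqqr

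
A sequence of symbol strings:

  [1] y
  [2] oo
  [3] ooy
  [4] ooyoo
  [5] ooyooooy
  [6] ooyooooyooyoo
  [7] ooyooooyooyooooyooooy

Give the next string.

Each term (from the third on) is the previous term followed by the one before it: term 3 = oo·y = ooy.
So term 8 is ooyooooyooyooooyooooy·ooyooooyooyoo.

ooyooooyooyooooyooooyooyooooyooyoo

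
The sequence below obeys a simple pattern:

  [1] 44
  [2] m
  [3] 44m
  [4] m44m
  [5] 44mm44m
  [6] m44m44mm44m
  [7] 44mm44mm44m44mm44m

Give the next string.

m44m44mm44m44mm44mm44m44mm44m

From term 3 onward, concatenate the second-to-last term with the last: 44·m = 44m, m·44m = m44m, …
Continuing: m44m44mm44m · 44mm44mm44m44mm44m gives term 8.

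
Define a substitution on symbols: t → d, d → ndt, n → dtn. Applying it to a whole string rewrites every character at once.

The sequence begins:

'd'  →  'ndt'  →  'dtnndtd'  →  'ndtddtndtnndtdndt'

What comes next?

φ(ndtddtndtnndtdndt) expands symbol-by-symbol to dtn ndt d ndt ndt d dtn ndt d dtn dtn ndt d ndt dtn ndt d; joining the 17 pieces gives the next term.

dtnndtdndtndtddtnndtddtndtnndtdndtdtnndtd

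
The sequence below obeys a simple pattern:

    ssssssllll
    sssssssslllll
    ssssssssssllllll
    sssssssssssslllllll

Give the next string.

Reading off run lengths: s runs 6, 8, 10, 12; l runs 4, 5, 6, 7 — each is linear in n, where the shown terms are n = 3, 4, 5, 6.
Setting n = 7 gives 14, 8 characters in each block.

ssssssssssssssllllllll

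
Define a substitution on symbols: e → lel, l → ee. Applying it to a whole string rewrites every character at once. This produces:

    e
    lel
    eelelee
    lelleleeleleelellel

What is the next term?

Rewriting the 19 symbols of lelleleeleleelellel one by one yields ee lel ee ee lel ee lel lel ee lel ee lel lel ee lel ee ee lel ee; concatenated:

eeleleeeeleleelelleleeleleelelleleeleleeeelelee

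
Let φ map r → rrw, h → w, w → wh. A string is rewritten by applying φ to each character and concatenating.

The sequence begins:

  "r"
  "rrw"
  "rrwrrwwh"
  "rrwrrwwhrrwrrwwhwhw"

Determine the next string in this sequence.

rrwrrwwhrrwrrwwhwhwrrwrrwwhrrwrrwwhwhwwhwwh

φ(rrwrrwwhrrwrrwwhwhw) expands symbol-by-symbol to rrw rrw wh rrw rrw wh wh w rrw rrw wh rrw rrw wh wh w wh w wh; joining the 19 pieces gives the next term.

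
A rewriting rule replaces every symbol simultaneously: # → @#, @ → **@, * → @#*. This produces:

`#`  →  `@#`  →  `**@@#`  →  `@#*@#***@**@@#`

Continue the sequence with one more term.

Replace each of the 14 characters of @#*@#***@**@@# in place — **@ @# @#* **@ @# @#* @#* @#* **@ @#* @#* **@ **@ @# — and concatenate.

**@@#@#***@@#@#*@#*@#***@@#*@#***@**@@#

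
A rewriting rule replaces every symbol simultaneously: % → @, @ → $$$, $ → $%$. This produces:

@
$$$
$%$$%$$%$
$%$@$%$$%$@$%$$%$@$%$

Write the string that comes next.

Applying the rule to each of the 21 symbols of $%$@$%$$%$@$%$$%$@$%$ gives the pieces $%$ @ $%$ $$$ $%$ @ $%$ $%$ @ $%$ $$$ $%$ @ $%$ $%$ @ $%$ $$$ $%$ @ $%$, which concatenate to the answer.

$%$@$%$$$$$%$@$%$$%$@$%$$$$$%$@$%$$%$@$%$$$$$%$@$%$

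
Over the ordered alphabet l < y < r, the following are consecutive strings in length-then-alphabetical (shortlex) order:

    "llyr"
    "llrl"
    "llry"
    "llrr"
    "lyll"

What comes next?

lyly

The successor of lyll increments the rightmost position that isn't already r and resets every position after it to l.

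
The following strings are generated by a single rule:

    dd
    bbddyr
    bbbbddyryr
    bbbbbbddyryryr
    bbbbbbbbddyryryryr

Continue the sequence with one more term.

s(k+1) = bb·s(k)·yr, so each term gains bb as a prefix and yr as a suffix.
Applying this once more to bbbbbbbbddyryryryr:

bbbbbbbbbbddyryryryryr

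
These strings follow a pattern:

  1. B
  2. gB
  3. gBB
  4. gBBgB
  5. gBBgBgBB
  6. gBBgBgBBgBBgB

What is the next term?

gBBgBgBBgBBgBgBBgBgBB

From term 3 onward, concatenate the last term with the second-to-last: gB·B = gBB, gBB·gB = gBBgB, …
So term 7 is gBBgBgBBgBBgB·gBBgBgBB.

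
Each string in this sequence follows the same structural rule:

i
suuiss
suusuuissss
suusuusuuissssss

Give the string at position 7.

s(k+1) = suu·s(k)·ss, so each term gains suu as a prefix and ss as a suffix.
From suusuusuuissssss, 3 further steps: suusuusuuissssss → suusuusuusuuissssssss → suusuusuusuusuuissssssssss → (answer).

suusuusuusuusuusuuissssssssssss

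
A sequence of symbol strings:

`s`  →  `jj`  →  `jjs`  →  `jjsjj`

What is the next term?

jjsjjjjs

From term 3 onward, concatenate the last term with the second-to-last: jj·s = jjs, jjs·jj = jjsjj, …
The next term joins jjsjj and jjs.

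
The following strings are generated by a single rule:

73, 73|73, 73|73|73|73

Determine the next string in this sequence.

73|73|73|73|73|73|73|73

s(k+1) = s(k)·|·s(k) — each term doubles the last with '|' between the halves.
One more doubling of 73|73|73|73 gives the answer.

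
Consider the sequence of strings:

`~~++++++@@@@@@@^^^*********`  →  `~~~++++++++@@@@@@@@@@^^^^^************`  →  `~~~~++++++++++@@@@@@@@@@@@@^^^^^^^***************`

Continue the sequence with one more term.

~~~~~++++++++++++@@@@@@@@@@@@@@@@^^^^^^^^^******************

Each string has the form ~^{n} +^{2n+2} @^{3n+1} ^^{2n-1} *^{3n+3}, where the shown terms are n = 2, 3, 4.
For the next term, n = 5, so the run lengths are 5, 12, 16, 9, 18.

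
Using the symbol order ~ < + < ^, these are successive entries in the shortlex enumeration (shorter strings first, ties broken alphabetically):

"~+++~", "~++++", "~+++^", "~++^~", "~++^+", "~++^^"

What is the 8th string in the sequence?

Continuing the enumeration 2 steps past ~++^^: ~++^^ → ~+^~~ → (answer).

~+^~+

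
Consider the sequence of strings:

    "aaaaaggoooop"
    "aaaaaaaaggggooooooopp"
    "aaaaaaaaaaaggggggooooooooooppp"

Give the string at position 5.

aaaaaaaaaaaaaaaaaggggggggggooooooooooooooooppppp

Each string has the form a^{3n+2} g^{2n} o^{3n+1} p^{n} (n = 1, 2, …).
For term 5, n = 5, so the run lengths are 17, 10, 16, 5.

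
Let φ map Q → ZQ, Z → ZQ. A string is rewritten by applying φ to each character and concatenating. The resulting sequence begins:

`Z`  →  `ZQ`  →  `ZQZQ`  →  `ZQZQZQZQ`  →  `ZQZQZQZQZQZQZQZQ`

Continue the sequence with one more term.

Replace each of the 16 characters of ZQZQZQZQZQZQZQZQ in place — ZQ ZQ ZQ ZQ ZQ ZQ ZQ ZQ ZQ ZQ ZQ ZQ ZQ ZQ ZQ ZQ — and concatenate.

ZQZQZQZQZQZQZQZQZQZQZQZQZQZQZQZQ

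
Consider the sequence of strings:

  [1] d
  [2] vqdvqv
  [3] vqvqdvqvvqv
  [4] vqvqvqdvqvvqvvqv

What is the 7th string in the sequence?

Each term wraps the previous one in vq on the left and vqv on the right.
From vqvqvqdvqvvqvvqv, 3 further steps: vqvqvqdvqvvqvvqv → vqvqvqvqdvqvvqvvqvvqv → vqvqvqvqvqdvqvvqvvqvvqvvqv → (answer).

vqvqvqvqvqvqdvqvvqvvqvvqvvqvvqv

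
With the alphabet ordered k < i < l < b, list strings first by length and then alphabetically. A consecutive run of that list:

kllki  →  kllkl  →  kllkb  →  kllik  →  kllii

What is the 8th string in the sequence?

klllk

Advancing 3 positions from kllii through kllii → kllil → kllib reaches term 8.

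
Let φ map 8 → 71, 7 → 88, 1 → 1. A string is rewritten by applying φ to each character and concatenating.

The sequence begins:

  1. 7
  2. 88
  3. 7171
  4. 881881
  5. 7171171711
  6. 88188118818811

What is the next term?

φ(88188118818811) expands symbol-by-symbol to 71 71 1 71 71 1 1 71 71 1 71 71 1 1; joining the 14 pieces gives the next term.

7171171711171711717111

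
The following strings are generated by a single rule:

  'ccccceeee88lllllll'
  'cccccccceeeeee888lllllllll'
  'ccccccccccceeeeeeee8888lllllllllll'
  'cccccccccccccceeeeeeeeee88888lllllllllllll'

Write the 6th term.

cccccccccccccccccccceeeeeeeeeeeeee8888888lllllllllllllllll

The n-th term is 3n-1 c's then 2n e's then n 8's then 2n+3 l's, where the shown terms are n = 2, 3, 4, 5.
At n = 7 the blocks have lengths 20, 14, 7, 17.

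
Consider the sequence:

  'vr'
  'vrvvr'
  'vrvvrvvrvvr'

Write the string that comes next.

Every step duplicates the string with 'v' between the halves.
So the next term is two copies of vrvvrvvrvvr with 'v' between the halves.

vrvvrvvrvvrvvrvvrvvrvvr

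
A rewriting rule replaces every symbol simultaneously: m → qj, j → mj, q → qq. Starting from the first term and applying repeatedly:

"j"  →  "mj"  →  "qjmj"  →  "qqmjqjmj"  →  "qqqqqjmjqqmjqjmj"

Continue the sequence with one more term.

Applying the rule to each of the 16 symbols of qqqqqjmjqqmjqjmj gives the pieces qq qq qq qq qq mj qj mj qq qq qj mj qq mj qj mj, which concatenate to the answer.

qqqqqqqqqqmjqjmjqqqqqjmjqqmjqjmj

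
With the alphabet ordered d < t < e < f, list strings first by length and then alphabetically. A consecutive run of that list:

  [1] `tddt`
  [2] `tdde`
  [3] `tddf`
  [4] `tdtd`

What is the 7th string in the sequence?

Continuing the enumeration 3 steps past tdtd: tdtd → tdtt → tdte → (answer).

tdtf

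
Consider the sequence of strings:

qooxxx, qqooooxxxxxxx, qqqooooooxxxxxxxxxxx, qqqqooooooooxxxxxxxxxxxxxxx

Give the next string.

qqqqqooooooooooxxxxxxxxxxxxxxxxxxx

The n-th term is n q's then 2n o's then 4n-1 x's (n = 1, 2, …).
At n = 5 the blocks have lengths 5, 10, 19.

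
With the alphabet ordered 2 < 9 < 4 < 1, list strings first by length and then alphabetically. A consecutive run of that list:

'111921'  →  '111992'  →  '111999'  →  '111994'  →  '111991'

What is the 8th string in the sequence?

111944

Stepping forward 3 times from 111991: 111991 → 111942 → 111949, then the target.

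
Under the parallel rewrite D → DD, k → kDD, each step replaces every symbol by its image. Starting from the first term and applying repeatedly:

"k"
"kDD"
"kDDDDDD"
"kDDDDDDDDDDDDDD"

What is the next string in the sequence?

kDDDDDDDDDDDDDDDDDDDDDDDDDDDDDD

Applying the rule to each of the 15 symbols of kDDDDDDDDDDDDDD gives the pieces kDD DD DD DD DD DD DD DD DD DD DD DD DD DD DD, which concatenate to the answer.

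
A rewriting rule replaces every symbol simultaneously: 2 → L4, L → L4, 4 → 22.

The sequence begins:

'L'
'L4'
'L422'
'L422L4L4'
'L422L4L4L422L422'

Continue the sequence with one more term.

L422L4L4L422L422L422L4L4L422L4L4

Applying the rule to each of the 16 symbols of L422L4L4L422L422 gives the pieces L4 22 L4 L4 L4 22 L4 22 L4 22 L4 L4 L4 22 L4 L4, which concatenate to the answer.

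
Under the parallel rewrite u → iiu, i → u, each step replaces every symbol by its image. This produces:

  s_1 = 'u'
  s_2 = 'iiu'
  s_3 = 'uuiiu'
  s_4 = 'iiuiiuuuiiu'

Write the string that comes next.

Rewriting each symbol of iiuiiuuuiiu: i→u, i→u, u→iiu, i→u, i→u, u→iiu, u→iiu, u→iiu, i→u, i→u, u→iiu, which concatenates to u u iiu u u iiu iiu iiu u u iiu.

uuiiuuuiiuiiuiiuuuiiu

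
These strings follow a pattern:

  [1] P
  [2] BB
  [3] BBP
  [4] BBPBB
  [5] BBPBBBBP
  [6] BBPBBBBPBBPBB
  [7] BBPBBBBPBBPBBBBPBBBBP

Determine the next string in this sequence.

BBPBBBBPBBPBBBBPBBBBPBBPBBBBPBBPBB

From term 3 onward, concatenate the last term with the second-to-last: BB·P = BBP, BBP·BB = BBPBB, …
The next term joins BBPBBBBPBBPBBBBPBBBBP and BBPBBBBPBBPBB.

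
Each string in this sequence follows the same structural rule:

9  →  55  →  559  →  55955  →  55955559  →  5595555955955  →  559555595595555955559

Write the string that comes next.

5595555955955559555595595555955955

From term 3 onward, concatenate the last term with the second-to-last: 55·9 = 559, 559·55 = 55955, …
Continuing: 559555595595555955559 · 5595555955955 gives term 8.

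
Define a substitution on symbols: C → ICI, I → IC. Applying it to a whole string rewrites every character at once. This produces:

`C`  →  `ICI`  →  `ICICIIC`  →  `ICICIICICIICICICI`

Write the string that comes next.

Rewriting the 17 symbols of ICICIICICIICICICI one by one yields IC ICI IC ICI IC IC ICI IC ICI IC IC ICI IC ICI IC ICI IC; concatenated:

ICICIICICIICICICIICICIICICICIICICIICICIIC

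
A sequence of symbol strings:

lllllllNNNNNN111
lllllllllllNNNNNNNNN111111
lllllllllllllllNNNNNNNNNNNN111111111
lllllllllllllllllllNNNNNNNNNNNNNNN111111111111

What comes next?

The n-th term is 4n+3 l's then 3n+3 N's then 3n 1's (n = 1, 2, …).
At n = 5 the blocks have lengths 23, 18, 15.

lllllllllllllllllllllllNNNNNNNNNNNNNNNNNN111111111111111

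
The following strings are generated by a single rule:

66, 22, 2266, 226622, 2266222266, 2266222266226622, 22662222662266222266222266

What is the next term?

226622226622662222662222662266222266226622

This is a Fibonacci-style word recurrence s(k) = s(k−1)·s(k−2): e.g. 22·66 = 2266.
So term 8 is 22662222662266222266222266·2266222266226622.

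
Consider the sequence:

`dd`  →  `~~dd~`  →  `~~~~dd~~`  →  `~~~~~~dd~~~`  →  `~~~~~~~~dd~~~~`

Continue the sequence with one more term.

~~~~~~~~~~dd~~~~~

Every step adds ~~ to the front and ~ to the end of the previous string.
So the next term is ~~·~~~~~~~~dd~~~~·~.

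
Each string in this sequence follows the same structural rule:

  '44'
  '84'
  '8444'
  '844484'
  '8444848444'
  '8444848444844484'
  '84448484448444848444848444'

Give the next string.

From term 3 onward, concatenate the last term with the second-to-last: 84·44 = 8444, 8444·84 = 844484, …
The next term joins 84448484448444848444848444 and 8444848444844484.

844484844484448484448484448444848444844484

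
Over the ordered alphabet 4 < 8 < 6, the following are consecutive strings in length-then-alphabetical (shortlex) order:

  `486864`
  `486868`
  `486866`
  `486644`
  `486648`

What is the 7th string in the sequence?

486684

Stepping forward 2 times from 486648: 486648 → 486646, then the target.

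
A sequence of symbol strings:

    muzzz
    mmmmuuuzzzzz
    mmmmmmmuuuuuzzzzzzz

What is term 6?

mmmmmmmmmmmmmmmmuuuuuuuuuuuzzzzzzzzzzzzz

The n-th term is 3n-2 m's then 2n-1 u's then 2n+1 z's (n = 1, 2, …).
At n = 6 the blocks have lengths 16, 11, 13.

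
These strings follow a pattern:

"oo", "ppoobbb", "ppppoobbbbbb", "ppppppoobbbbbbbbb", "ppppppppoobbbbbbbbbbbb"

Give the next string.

s(k+1) = pp·s(k)·bbb, so each term gains pp as a prefix and bbb as a suffix.
Applying this once more to ppppppppoobbbbbbbbbbbb:

ppppppppppoobbbbbbbbbbbbbbb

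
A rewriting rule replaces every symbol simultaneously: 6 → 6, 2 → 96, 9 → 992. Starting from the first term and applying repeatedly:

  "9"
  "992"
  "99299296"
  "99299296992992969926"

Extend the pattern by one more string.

9929929699299296992699299296992992969926992992966

Replace each of the 20 characters of 99299296992992969926 in place — 992 992 96 992 992 96 992 6 992 992 96 992 992 96 992 6 992 992 96 6 — and concatenate.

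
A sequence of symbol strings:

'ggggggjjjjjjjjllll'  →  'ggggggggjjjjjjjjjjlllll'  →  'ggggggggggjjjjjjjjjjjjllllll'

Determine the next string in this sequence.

ggggggggggggjjjjjjjjjjjjjjlllllll

The n-th term is 2n g's then 2n+2 j's then n+1 l's, where the shown terms are n = 3, 4, 5.
Setting n = 6 gives 12, 14, 7 characters in each block.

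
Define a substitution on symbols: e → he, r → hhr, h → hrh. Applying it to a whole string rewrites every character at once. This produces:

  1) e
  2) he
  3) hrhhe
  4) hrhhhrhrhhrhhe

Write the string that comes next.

Rewriting the 14 symbols of hrhhhrhrhhrhhe one by one yields hrh hhr hrh hrh hrh hhr hrh hhr hrh hrh hhr hrh hrh he; concatenated:

hrhhhrhrhhrhhrhhhrhrhhhrhrhhrhhhrhrhhrhhe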